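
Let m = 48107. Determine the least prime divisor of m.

73

48107 is odd.
Digit sum 20, not divisible by 3.
Ends in 7: not divisible by 5.
7: 48107 = 7·6872 + 3
11: 48107 = 11·4373 + 4
13: 48107 = 13·3700 + 7
17: 48107 = 17·2829 + 14
19: 48107 = 19·2531 + 18
23: 48107 = 23·2091 + 14
29: 48107 = 29·1658 + 25
31: 48107 = 31·1551 + 26
37: 48107 = 37·1300 + 7
41: 48107 = 41·1173 + 14
43: 48107 = 43·1118 + 33
47: 48107 = 47·1023 + 26
53: 48107 = 53·907 + 36
59: 48107 = 59·815 + 22
61: 48107 = 61·788 + 39
67: 48107 = 67·718 + 1
71: 48107 = 71·677 + 40
73: 48107 = 73·659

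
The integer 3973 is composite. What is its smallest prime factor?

3973 is odd.
Digit sum 22, not divisible by 3.
Ends in 3: not divisible by 5.
7: 3973 = 7·567 + 4
11: 3973 = 11·361 + 2
13: 3973 = 13·305 + 8
17: 3973 = 17·233 + 12
19: 3973 = 19·209 + 2
23: 3973 = 23·172 + 17
29: 3973 = 29·137

29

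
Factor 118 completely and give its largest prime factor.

118 = 2 · 59
59 is prime.
So 118 = 2 · 59; the largest prime factor is 59.

59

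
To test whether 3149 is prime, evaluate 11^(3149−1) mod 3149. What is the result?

11^1 ≡ 11 (mod 3149)
11^2 ≡ 11^2 = 121 ≡ 121 (mod 3149)
11^4 ≡ 121^2 = 14641 ≡ 2045 (mod 3149)
11^8 ≡ 2045^2 = 4182025 ≡ 153 (mod 3149)
11^16 ≡ 153^2 = 23409 ≡ 1366 (mod 3149)
11^32 ≡ 1366^2 = 1865956 ≡ 1748 (mod 3149)
11^64 ≡ 1748^2 = 3055504 ≡ 974 (mod 3149)
11^128 ≡ 974^2 = 948676 ≡ 827 (mod 3149)
11^256 ≡ 827^2 = 683929 ≡ 596 (mod 3149)
11^512 ≡ 596^2 = 355216 ≡ 2528 (mod 3149)
11^1024 ≡ 2528^2 = 6390784 ≡ 1463 (mod 3149)
11^2048 ≡ 1463^2 = 2140369 ≡ 2198 (mod 3149)
3148 = 2048 + 1024 + 64 + 8 + 4 in binary powers of 2.
So 11^3148 ≡ 2198 · 1463 · 974 · 153 · 2045 ≡ 1529 (mod 3149).
Since 1529 ≠ 1, base 11 is a Fermat witness: 3149 is composite.

1529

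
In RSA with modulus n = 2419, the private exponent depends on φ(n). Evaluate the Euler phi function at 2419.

Factor: 2419 = 41 · 59.
φ(2419) = (41−1) · (59−1) = 40 · 58 = 2320.

2320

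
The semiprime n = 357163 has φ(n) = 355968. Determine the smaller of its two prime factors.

φ(n) = (p−1)(q−1) = n − (p+q) + 1, so p + q = 357163 − 355968 + 1 = 1196.
p and q are the roots of t² − 1196t + 357163 = 0.
Discriminant: 1196² − 4·357163 = 1430416 − 1428652 = 1764; √1764 = 42.
q = (1196 − 42)/2 = 577, p = (1196 + 42)/2 = 619.
Check: 577 · 619 = 357163.

577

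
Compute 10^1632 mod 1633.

1605

10^1 ≡ 10 (mod 1633)
10^2 ≡ 10^2 = 100 ≡ 100 (mod 1633)
10^4 ≡ 100^2 = 10000 ≡ 202 (mod 1633)
10^8 ≡ 202^2 = 40804 ≡ 1612 (mod 1633)
10^16 ≡ 1612^2 = 2598544 ≡ 441 (mod 1633)
10^32 ≡ 441^2 = 194481 ≡ 154 (mod 1633)
10^64 ≡ 154^2 = 23716 ≡ 854 (mod 1633)
10^128 ≡ 854^2 = 729316 ≡ 998 (mod 1633)
10^256 ≡ 998^2 = 996004 ≡ 1507 (mod 1633)
10^512 ≡ 1507^2 = 2271049 ≡ 1179 (mod 1633)
10^1024 ≡ 1179^2 = 1390041 ≡ 358 (mod 1633)
1632 = 1024 + 512 + 64 + 32 in binary powers of 2.
So 10^1632 ≡ 358 · 1179 · 854 · 154 ≡ 1605 (mod 1633).
Since 1605 ≠ 1, base 10 is a Fermat witness: 1633 is composite.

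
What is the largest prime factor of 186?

186 = 2 · 93
93 = 3 · 31
31 is prime.
So 186 = 2 · 3 · 31; the largest prime factor is 31.

31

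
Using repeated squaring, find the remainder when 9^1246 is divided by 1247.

9^1 ≡ 9 (mod 1247)
9^2 ≡ 9^2 = 81 ≡ 81 (mod 1247)
9^4 ≡ 81^2 = 6561 ≡ 326 (mod 1247)
9^8 ≡ 326^2 = 106276 ≡ 281 (mod 1247)
9^16 ≡ 281^2 = 78961 ≡ 400 (mod 1247)
9^32 ≡ 400^2 = 160000 ≡ 384 (mod 1247)
9^64 ≡ 384^2 = 147456 ≡ 310 (mod 1247)
9^128 ≡ 310^2 = 96100 ≡ 81 (mod 1247)
9^256 ≡ 81^2 = 6561 ≡ 326 (mod 1247)
9^512 ≡ 326^2 = 106276 ≡ 281 (mod 1247)
9^1024 ≡ 281^2 = 78961 ≡ 400 (mod 1247)
1246 = 1024 + 128 + 64 + 16 + 8 + 4 + 2 in binary powers of 2.
So 9^1246 ≡ 400 · 81 · 310 · 400 · 281 · 326 · 81 ≡ 552 (mod 1247).
Since 552 ≠ 1, base 9 is a Fermat witness: 1247 is composite.

552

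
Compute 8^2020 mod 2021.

8^1 ≡ 8 (mod 2021)
8^2 ≡ 8^2 = 64 ≡ 64 (mod 2021)
8^4 ≡ 64^2 = 4096 ≡ 54 (mod 2021)
8^8 ≡ 54^2 = 2916 ≡ 895 (mod 2021)
8^16 ≡ 895^2 = 801025 ≡ 709 (mod 2021)
8^32 ≡ 709^2 = 502681 ≡ 1473 (mod 2021)
8^64 ≡ 1473^2 = 2169729 ≡ 1196 (mod 2021)
8^128 ≡ 1196^2 = 1430416 ≡ 1569 (mod 2021)
8^256 ≡ 1569^2 = 2461761 ≡ 183 (mod 2021)
8^512 ≡ 183^2 = 33489 ≡ 1153 (mod 2021)
8^1024 ≡ 1153^2 = 1329409 ≡ 1612 (mod 2021)
2020 = 1024 + 512 + 256 + 128 + 64 + 32 + 4 in binary powers of 2.
So 8^2020 ≡ 1612 · 1153 · 183 · 1569 · 1196 · 1473 · 54 ≡ 1860 (mod 2021).
Since 1860 ≠ 1, base 8 is a Fermat witness: 2021 is composite.

1860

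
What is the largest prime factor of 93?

31

93 = 3 · 31
31 is prime.
So 93 = 3 · 31; the largest prime factor is 31.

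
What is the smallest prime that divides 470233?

37

470233 is odd.
Digit sum 19, not divisible by 3.
Ends in 3: not divisible by 5.
7: 470233 = 7·67176 + 1
11: 470233 = 11·42748 + 5
13: 470233 = 13·36171 + 10
17: 470233 = 17·27660 + 13
19: 470233 = 19·24749 + 2
23: 470233 = 23·20444 + 21
29: 470233 = 29·16214 + 27
31: 470233 = 31·15168 + 25
37: 470233 = 37·12709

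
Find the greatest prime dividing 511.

511 = 7 · 73
73 is prime.
So 511 = 7 · 73; the largest prime factor is 73.

73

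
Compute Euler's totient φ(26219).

25896

Factor: 26219 = 157 · 167.
φ(26219) = (157−1) · (167−1) = 156 · 166 = 25896.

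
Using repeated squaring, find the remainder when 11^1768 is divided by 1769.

11^1 ≡ 11 (mod 1769)
11^2 ≡ 11^2 = 121 ≡ 121 (mod 1769)
11^4 ≡ 121^2 = 14641 ≡ 489 (mod 1769)
11^8 ≡ 489^2 = 239121 ≡ 306 (mod 1769)
11^16 ≡ 306^2 = 93636 ≡ 1648 (mod 1769)
11^32 ≡ 1648^2 = 2715904 ≡ 489 (mod 1769)
11^64 ≡ 489^2 = 239121 ≡ 306 (mod 1769)
11^128 ≡ 306^2 = 93636 ≡ 1648 (mod 1769)
11^256 ≡ 1648^2 = 2715904 ≡ 489 (mod 1769)
11^512 ≡ 489^2 = 239121 ≡ 306 (mod 1769)
11^1024 ≡ 306^2 = 93636 ≡ 1648 (mod 1769)
1768 = 1024 + 512 + 128 + 64 + 32 + 8 in binary powers of 2.
So 11^1768 ≡ 1648 · 306 · 1648 · 306 · 489 · 306 ≡ 489 (mod 1769).
Since 489 ≠ 1, base 11 is a Fermat witness: 1769 is composite.

489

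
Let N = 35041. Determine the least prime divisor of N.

35041 is odd.
Digit sum 13, not divisible by 3.
Ends in 1: not divisible by 5.
7: 35041 = 7·5005 + 6
11: 35041 = 11·3185 + 6
13: 35041 = 13·2695 + 6
17: 35041 = 17·2061 + 4
19: 35041 = 19·1844 + 5
23: 35041 = 23·1523 + 12
29: 35041 = 29·1208 + 9
31: 35041 = 31·1130 + 11
37: 35041 = 37·947 + 2
41: 35041 = 41·854 + 27
43: 35041 = 43·814 + 39
47: 35041 = 47·745 + 26
53: 35041 = 53·661 + 8
59: 35041 = 59·593 + 54
61: 35041 = 61·574 + 27
67: 35041 = 67·523

67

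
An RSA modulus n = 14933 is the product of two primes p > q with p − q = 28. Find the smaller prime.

109

Since p = q + 28, we have 14933 = q(q + 28), so q² + 28q − 14933 = 0.
Discriminant: 28² + 4·14933 = 784 + 59732 = 60516; √60516 = 246.
q = (−28 + 246)/2 = 109, and p = q + 28 = 137.
Check: 109 · 137 = 14933.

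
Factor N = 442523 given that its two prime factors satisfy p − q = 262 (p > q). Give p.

Since p = q + 262, we have 442523 = q(q + 262), so q² + 262q − 442523 = 0.
Discriminant: 262² + 4·442523 = 68644 + 1770092 = 1838736; √1838736 = 1356.
q = (−262 + 1356)/2 = 547, and p = q + 262 = 809.
Check: 547 · 809 = 442523.

809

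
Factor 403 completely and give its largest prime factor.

31

403 = 13 · 31
31 is prime.
So 403 = 13 · 31; the largest prime factor is 31.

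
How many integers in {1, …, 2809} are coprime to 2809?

Factor: 2809 = 53^2.
φ(2809) = 53^1·(53−1) = 2756.

2756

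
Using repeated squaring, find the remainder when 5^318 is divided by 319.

5^1 ≡ 5 (mod 319)
5^2 ≡ 5^2 = 25 ≡ 25 (mod 319)
5^4 ≡ 25^2 = 625 ≡ 306 (mod 319)
5^8 ≡ 306^2 = 93636 ≡ 169 (mod 319)
5^16 ≡ 169^2 = 28561 ≡ 170 (mod 319)
5^32 ≡ 170^2 = 28900 ≡ 190 (mod 319)
5^64 ≡ 190^2 = 36100 ≡ 53 (mod 319)
5^128 ≡ 53^2 = 2809 ≡ 257 (mod 319)
5^256 ≡ 257^2 = 66049 ≡ 16 (mod 319)
318 = 256 + 32 + 16 + 8 + 4 + 2 in binary powers of 2.
So 5^318 ≡ 16 · 190 · 170 · 169 · 306 · 25 ≡ 136 (mod 319).
Since 136 ≠ 1, base 5 is a Fermat witness: 319 is composite.

136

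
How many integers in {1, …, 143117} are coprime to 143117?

129600

Factor: 143117 = 13 · 101 · 109.
φ(143117) = (13−1) · (101−1) · (109−1) = 12 · 100 · 108 = 129600.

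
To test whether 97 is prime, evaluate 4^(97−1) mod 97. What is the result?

4^1 ≡ 4 (mod 97)
4^2 ≡ 4^2 = 16 ≡ 16 (mod 97)
4^4 ≡ 16^2 = 256 ≡ 62 (mod 97)
4^8 ≡ 62^2 = 3844 ≡ 61 (mod 97)
4^16 ≡ 61^2 = 3721 ≡ 35 (mod 97)
4^32 ≡ 35^2 = 1225 ≡ 61 (mod 97)
4^64 ≡ 61^2 = 3721 ≡ 35 (mod 97)
96 = 64 + 32 in binary powers of 2.
So 4^96 ≡ 35 · 61 ≡ 1 (mod 97).
Since the result is 1, base 4 gives no evidence that 97 is composite.

1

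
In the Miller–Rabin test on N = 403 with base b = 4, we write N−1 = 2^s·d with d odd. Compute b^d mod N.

403 − 1 = 402 = 2^1 · 201, so d = 201.
4^1 ≡ 4 (mod 403)
4^2 ≡ 4^2 = 16 ≡ 16 (mod 403)
4^4 ≡ 16^2 = 256 ≡ 256 (mod 403)
4^8 ≡ 256^2 = 65536 ≡ 250 (mod 403)
4^16 ≡ 250^2 = 62500 ≡ 35 (mod 403)
4^32 ≡ 35^2 = 1225 ≡ 16 (mod 403)
4^64 ≡ 16^2 = 256 ≡ 256 (mod 403)
4^128 ≡ 256^2 = 65536 ≡ 250 (mod 403)
201 = 128 + 64 + 8 + 1 in binary powers of 2.
So 4^201 ≡ 250 · 256 · 250 · 4 ≡ 376 (mod 403).
Squaring chain: 376; never reaches −1, so base 4 is a Miller–Rabin witness that 403 is composite.

376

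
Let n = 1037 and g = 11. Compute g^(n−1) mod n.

11^1 ≡ 11 (mod 1037)
11^2 ≡ 11^2 = 121 ≡ 121 (mod 1037)
11^4 ≡ 121^2 = 14641 ≡ 123 (mod 1037)
11^8 ≡ 123^2 = 15129 ≡ 611 (mod 1037)
11^16 ≡ 611^2 = 373321 ≡ 1 (mod 1037)
11^32 ≡ 1^2 = 1 ≡ 1 (mod 1037)
11^64 ≡ 1^2 = 1 ≡ 1 (mod 1037)
11^128 ≡ 1^2 = 1 ≡ 1 (mod 1037)
11^256 ≡ 1^2 = 1 ≡ 1 (mod 1037)
11^512 ≡ 1^2 = 1 ≡ 1 (mod 1037)
11^1024 ≡ 1^2 = 1 ≡ 1 (mod 1037)
1036 = 1024 + 8 + 4 in binary powers of 2.
So 11^1036 ≡ 1 · 611 · 123 ≡ 489 (mod 1037).
Since 489 ≠ 1, base 11 is a Fermat witness: 1037 is composite.

489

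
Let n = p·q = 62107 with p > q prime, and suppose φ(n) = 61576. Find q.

φ(n) = (p−1)(q−1) = n − (p+q) + 1, so p + q = 62107 − 61576 + 1 = 532.
p and q are the roots of t² − 532t + 62107 = 0.
Discriminant: 532² − 4·62107 = 283024 − 248428 = 34596; √34596 = 186.
q = (532 − 186)/2 = 173, p = (532 + 186)/2 = 359.
Check: 173 · 359 = 62107.

173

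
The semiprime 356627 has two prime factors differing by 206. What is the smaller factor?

503

Since p = q + 206, we have 356627 = q(q + 206), so q² + 206q − 356627 = 0.
Discriminant: 206² + 4·356627 = 42436 + 1426508 = 1468944; √1468944 = 1212.
q = (−206 + 1212)/2 = 503, and p = q + 206 = 709.
Check: 503 · 709 = 356627.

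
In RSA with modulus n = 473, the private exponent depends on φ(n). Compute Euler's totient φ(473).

Factor: 473 = 11 · 43.
φ(473) = (11−1) · (43−1) = 10 · 42 = 420.

420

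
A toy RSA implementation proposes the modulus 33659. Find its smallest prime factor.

33659 is odd.
Digit sum 26, not divisible by 3.
Ends in 9: not divisible by 5.
7: 33659 = 7·4808 + 3
11: 33659 = 11·3059 + 10
13: 33659 = 13·2589 + 2
17: 33659 = 17·1979 + 16
19: 33659 = 19·1771 + 10
23: 33659 = 23·1463 + 10
29: 33659 = 29·1160 + 19
31: 33659 = 31·1085 + 24
37: 33659 = 37·909 + 26
41: 33659 = 41·820 + 39
43: 33659 = 43·782 + 33
47: 33659 = 47·716 + 7
53: 33659 = 53·635 + 4
59: 33659 = 59·570 + 29
61: 33659 = 61·551 + 48
67: 33659 = 67·502 + 25
71: 33659 = 71·474 + 5
73: 33659 = 73·461 + 6
79: 33659 = 79·426 + 5
83: 33659 = 83·405 + 44
89: 33659 = 89·378 + 17
97: 33659 = 97·347

97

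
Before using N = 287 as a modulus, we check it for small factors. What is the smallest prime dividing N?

287 is odd.
Digit sum 17, not divisible by 3.
Ends in 7: not divisible by 5.
7: 287 = 7·41

7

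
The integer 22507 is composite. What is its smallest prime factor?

71

22507 is odd.
Digit sum 16, not divisible by 3.
Ends in 7: not divisible by 5.
7: 22507 = 7·3215 + 2
11: 22507 = 11·2046 + 1
13: 22507 = 13·1731 + 4
17: 22507 = 17·1323 + 16
19: 22507 = 19·1184 + 11
23: 22507 = 23·978 + 13
29: 22507 = 29·776 + 3
31: 22507 = 31·726 + 1
37: 22507 = 37·608 + 11
41: 22507 = 41·548 + 39
43: 22507 = 43·523 + 18
47: 22507 = 47·478 + 41
53: 22507 = 53·424 + 35
59: 22507 = 59·381 + 28
61: 22507 = 61·368 + 59
67: 22507 = 67·335 + 62
71: 22507 = 71·317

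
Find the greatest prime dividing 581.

581 = 7 · 83
83 is prime.
So 581 = 7 · 83; the largest prime factor is 83.

83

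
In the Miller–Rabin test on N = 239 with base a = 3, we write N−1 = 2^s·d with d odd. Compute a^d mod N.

239 − 1 = 238 = 2^1 · 119, so d = 119.
3^1 ≡ 3 (mod 239)
3^2 ≡ 3^2 = 9 ≡ 9 (mod 239)
3^4 ≡ 9^2 = 81 ≡ 81 (mod 239)
3^8 ≡ 81^2 = 6561 ≡ 108 (mod 239)
3^16 ≡ 108^2 = 11664 ≡ 192 (mod 239)
3^32 ≡ 192^2 = 36864 ≡ 58 (mod 239)
3^64 ≡ 58^2 = 3364 ≡ 18 (mod 239)
119 = 64 + 32 + 16 + 4 + 2 + 1 in binary powers of 2.
So 3^119 ≡ 18 · 58 · 192 · 81 · 9 · 3 ≡ 1 (mod 239).
Since 3^d ≡ 1 (mod 239), base 3 does not prove 239 composite.

1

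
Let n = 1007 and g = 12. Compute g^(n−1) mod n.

12^1 ≡ 12 (mod 1007)
12^2 ≡ 12^2 = 144 ≡ 144 (mod 1007)
12^4 ≡ 144^2 = 20736 ≡ 596 (mod 1007)
12^8 ≡ 596^2 = 355216 ≡ 752 (mod 1007)
12^16 ≡ 752^2 = 565504 ≡ 577 (mod 1007)
12^32 ≡ 577^2 = 332929 ≡ 619 (mod 1007)
12^64 ≡ 619^2 = 383161 ≡ 501 (mod 1007)
12^128 ≡ 501^2 = 251001 ≡ 258 (mod 1007)
12^256 ≡ 258^2 = 66564 ≡ 102 (mod 1007)
12^512 ≡ 102^2 = 10404 ≡ 334 (mod 1007)
1006 = 512 + 256 + 128 + 64 + 32 + 8 + 4 + 2 in binary powers of 2.
So 12^1006 ≡ 334 · 102 · 258 · 501 · 619 · 752 · 596 · 144 ≡ 938 (mod 1007).
Since 938 ≠ 1, base 12 is a Fermat witness: 1007 is composite.

938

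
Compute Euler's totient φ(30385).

23664

Factor: 30385 = 5 · 59 · 103.
φ(30385) = (5−1) · (59−1) · (103−1) = 4 · 58 · 102 = 23664.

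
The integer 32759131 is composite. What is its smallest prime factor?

32759131 is odd.
Digit sum 31, not divisible by 3.
Ends in 1: not divisible by 5.
7: 32759131 = 7·4679875 + 6
11: 32759131 = 11·2978102 + 9
13: 32759131 = 13·2519933 + 2
17: 32759131 = 17·1927007 + 12
19: 32759131 = 19·1724164 + 15
23: 32759131 = 23·1424310 + 1
29: 32759131 = 29·1129625 + 6
31: 32759131 = 31·1056746 + 5
37: 32759131 = 37·885381 + 34
41: 32759131 = 41·799003 + 8
43: 32759131 = 43·761840 + 11
47: 32759131 = 47·697002 + 37
53: 32759131 = 53·618096 + 43
59: 32759131 = 59·555239 + 30
61: 32759131 = 61·537034 + 57
67: 32759131 = 67·488942 + 17
71: 32759131 = 71·461396 + 15
73: 32759131 = 73·448755 + 16
79: 32759131 = 79·414672 + 43
83: 32759131 = 83·394688 + 27
89: 32759131 = 89·368080 + 11
97: 32759131 = 97·337723

97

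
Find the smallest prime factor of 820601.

820601 is odd.
Digit sum 17, not divisible by 3.
Ends in 1: not divisible by 5.
7: 820601 = 7·117228 + 5
11: 820601 = 11·74600 + 1
13: 820601 = 13·63123 + 2
17: 820601 = 17·48270 + 11
19: 820601 = 19·43189 + 10
23: 820601 = 23·35678 + 7
29: 820601 = 29·28296 + 17
31: 820601 = 31·26471

31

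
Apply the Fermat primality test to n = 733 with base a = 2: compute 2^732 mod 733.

1

2^1 ≡ 2 (mod 733)
2^2 ≡ 2^2 = 4 ≡ 4 (mod 733)
2^4 ≡ 4^2 = 16 ≡ 16 (mod 733)
2^8 ≡ 16^2 = 256 ≡ 256 (mod 733)
2^16 ≡ 256^2 = 65536 ≡ 299 (mod 733)
2^32 ≡ 299^2 = 89401 ≡ 708 (mod 733)
2^64 ≡ 708^2 = 501264 ≡ 625 (mod 733)
2^128 ≡ 625^2 = 390625 ≡ 669 (mod 733)
2^256 ≡ 669^2 = 447561 ≡ 431 (mod 733)
2^512 ≡ 431^2 = 185761 ≡ 312 (mod 733)
732 = 512 + 128 + 64 + 16 + 8 + 4 in binary powers of 2.
So 2^732 ≡ 312 · 669 · 625 · 299 · 256 · 16 ≡ 1 (mod 733).
Since the result is 1, base 2 gives no evidence that 733 is composite.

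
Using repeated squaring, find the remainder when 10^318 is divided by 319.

10^1 ≡ 10 (mod 319)
10^2 ≡ 10^2 = 100 ≡ 100 (mod 319)
10^4 ≡ 100^2 = 10000 ≡ 111 (mod 319)
10^8 ≡ 111^2 = 12321 ≡ 199 (mod 319)
10^16 ≡ 199^2 = 39601 ≡ 45 (mod 319)
10^32 ≡ 45^2 = 2025 ≡ 111 (mod 319)
10^64 ≡ 111^2 = 12321 ≡ 199 (mod 319)
10^128 ≡ 199^2 = 39601 ≡ 45 (mod 319)
10^256 ≡ 45^2 = 2025 ≡ 111 (mod 319)
318 = 256 + 32 + 16 + 8 + 4 + 2 in binary powers of 2.
So 10^318 ≡ 111 · 111 · 45 · 199 · 111 · 100 ≡ 122 (mod 319).
Since 122 ≠ 1, base 10 is a Fermat witness: 319 is composite.

122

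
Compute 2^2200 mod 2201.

2^1 ≡ 2 (mod 2201)
2^2 ≡ 2^2 = 4 ≡ 4 (mod 2201)
2^4 ≡ 4^2 = 16 ≡ 16 (mod 2201)
2^8 ≡ 16^2 = 256 ≡ 256 (mod 2201)
2^16 ≡ 256^2 = 65536 ≡ 1707 (mod 2201)
2^32 ≡ 1707^2 = 2913849 ≡ 1926 (mod 2201)
2^64 ≡ 1926^2 = 3709476 ≡ 791 (mod 2201)
2^128 ≡ 791^2 = 625681 ≡ 597 (mod 2201)
2^256 ≡ 597^2 = 356409 ≡ 2048 (mod 2201)
2^512 ≡ 2048^2 = 4194304 ≡ 1399 (mod 2201)
2^1024 ≡ 1399^2 = 1957201 ≡ 512 (mod 2201)
2^2048 ≡ 512^2 = 262144 ≡ 225 (mod 2201)
2200 = 2048 + 128 + 16 + 8 in binary powers of 2.
So 2^2200 ≡ 225 · 597 · 1707 · 256 ≡ 1582 (mod 2201).
Since 1582 ≠ 1, base 2 is a Fermat witness: 2201 is composite.

1582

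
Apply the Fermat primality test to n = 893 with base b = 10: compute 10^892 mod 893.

10^1 ≡ 10 (mod 893)
10^2 ≡ 10^2 = 100 ≡ 100 (mod 893)
10^4 ≡ 100^2 = 10000 ≡ 177 (mod 893)
10^8 ≡ 177^2 = 31329 ≡ 74 (mod 893)
10^16 ≡ 74^2 = 5476 ≡ 118 (mod 893)
10^32 ≡ 118^2 = 13924 ≡ 529 (mod 893)
10^64 ≡ 529^2 = 279841 ≡ 332 (mod 893)
10^128 ≡ 332^2 = 110224 ≡ 385 (mod 893)
10^256 ≡ 385^2 = 148225 ≡ 880 (mod 893)
10^512 ≡ 880^2 = 774400 ≡ 169 (mod 893)
892 = 512 + 256 + 64 + 32 + 16 + 8 + 4 in binary powers of 2.
So 10^892 ≡ 169 · 880 · 332 · 529 · 118 · 74 · 177 ≡ 332 (mod 893).
Since 332 ≠ 1, base 10 is a Fermat witness: 893 is composite.

332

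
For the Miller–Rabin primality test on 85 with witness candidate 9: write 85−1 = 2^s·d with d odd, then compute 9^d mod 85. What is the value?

85 − 1 = 84 = 2^2 · 21, so d = 21.
9^1 ≡ 9 (mod 85)
9^2 ≡ 9^2 = 81 ≡ 81 (mod 85)
9^4 ≡ 81^2 = 6561 ≡ 16 (mod 85)
9^8 ≡ 16^2 = 256 ≡ 1 (mod 85)
9^16 ≡ 1^2 = 1 ≡ 1 (mod 85)
21 = 16 + 4 + 1 in binary powers of 2.
So 9^21 ≡ 1 · 16 · 9 ≡ 59 (mod 85).
Squaring chain: 59 → 81; never reaches −1, so base 9 is a Miller–Rabin witness that 85 is composite.

59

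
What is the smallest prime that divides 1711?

1711 is odd.
Digit sum 10, not divisible by 3.
Ends in 1: not divisible by 5.
7: 1711 = 7·244 + 3
11: 1711 = 11·155 + 6
13: 1711 = 13·131 + 8
17: 1711 = 17·100 + 11
19: 1711 = 19·90 + 1
23: 1711 = 23·74 + 9
29: 1711 = 29·59

29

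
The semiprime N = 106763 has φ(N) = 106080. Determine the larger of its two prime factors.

φ(n) = (p−1)(q−1) = n − (p+q) + 1, so p + q = 106763 − 106080 + 1 = 684.
p and q are the roots of t² − 684t + 106763 = 0.
Discriminant: 684² − 4·106763 = 467856 − 427052 = 40804; √40804 = 202.
q = (684 − 202)/2 = 241, p = (684 + 202)/2 = 443.
Check: 241 · 443 = 106763.

443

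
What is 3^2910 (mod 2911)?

811

3^1 ≡ 3 (mod 2911)
3^2 ≡ 3^2 = 9 ≡ 9 (mod 2911)
3^4 ≡ 9^2 = 81 ≡ 81 (mod 2911)
3^8 ≡ 81^2 = 6561 ≡ 739 (mod 2911)
3^16 ≡ 739^2 = 546121 ≡ 1764 (mod 2911)
3^32 ≡ 1764^2 = 3111696 ≡ 2748 (mod 2911)
3^64 ≡ 2748^2 = 7551504 ≡ 370 (mod 2911)
3^128 ≡ 370^2 = 136900 ≡ 83 (mod 2911)
3^256 ≡ 83^2 = 6889 ≡ 1067 (mod 2911)
3^512 ≡ 1067^2 = 1138489 ≡ 288 (mod 2911)
3^1024 ≡ 288^2 = 82944 ≡ 1436 (mod 2911)
3^2048 ≡ 1436^2 = 2062096 ≡ 1108 (mod 2911)
2910 = 2048 + 512 + 256 + 64 + 16 + 8 + 4 + 2 in binary powers of 2.
So 3^2910 ≡ 1108 · 288 · 1067 · 370 · 1764 · 739 · 81 · 9 ≡ 811 (mod 2911).
Since 811 ≠ 1, base 3 is a Fermat witness: 2911 is composite.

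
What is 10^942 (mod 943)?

10^1 ≡ 10 (mod 943)
10^2 ≡ 10^2 = 100 ≡ 100 (mod 943)
10^4 ≡ 100^2 = 10000 ≡ 570 (mod 943)
10^8 ≡ 570^2 = 324900 ≡ 508 (mod 943)
10^16 ≡ 508^2 = 258064 ≡ 625 (mod 943)
10^32 ≡ 625^2 = 390625 ≡ 223 (mod 943)
10^64 ≡ 223^2 = 49729 ≡ 693 (mod 943)
10^128 ≡ 693^2 = 480249 ≡ 262 (mod 943)
10^256 ≡ 262^2 = 68644 ≡ 748 (mod 943)
10^512 ≡ 748^2 = 559504 ≡ 305 (mod 943)
942 = 512 + 256 + 128 + 32 + 8 + 4 + 2 in binary powers of 2.
So 10^942 ≡ 305 · 748 · 262 · 223 · 508 · 570 · 100 ≡ 469 (mod 943).
Since 469 ≠ 1, base 10 is a Fermat witness: 943 is composite.

469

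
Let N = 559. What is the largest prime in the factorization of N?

43

559 = 13 · 43
43 is prime.
So 559 = 13 · 43; the largest prime factor is 43.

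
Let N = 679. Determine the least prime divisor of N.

679 is odd.
Digit sum 22, not divisible by 3.
Ends in 9: not divisible by 5.
7: 679 = 7·97

7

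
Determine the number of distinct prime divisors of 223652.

223652 = 2^2 · 55913
55913 = 11 · 5083
5083 = 13 · 391
391 = 17 · 23
223652 = 2^2 · 11 · 13 · 17 · 23, which has 5 distinct prime factors.

5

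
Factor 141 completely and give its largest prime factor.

141 = 3 · 47
47 is prime.
So 141 = 3 · 47; the largest prime factor is 47.

47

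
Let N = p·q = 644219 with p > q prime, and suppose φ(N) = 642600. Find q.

701

φ(n) = (p−1)(q−1) = n − (p+q) + 1, so p + q = 644219 − 642600 + 1 = 1620.
p and q are the roots of t² − 1620t + 644219 = 0.
Discriminant: 1620² − 4·644219 = 2624400 − 2576876 = 47524; √47524 = 218.
q = (1620 − 218)/2 = 701, p = (1620 + 218)/2 = 919.
Check: 701 · 919 = 644219.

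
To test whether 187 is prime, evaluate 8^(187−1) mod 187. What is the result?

47

8^1 ≡ 8 (mod 187)
8^2 ≡ 8^2 = 64 ≡ 64 (mod 187)
8^4 ≡ 64^2 = 4096 ≡ 169 (mod 187)
8^8 ≡ 169^2 = 28561 ≡ 137 (mod 187)
8^16 ≡ 137^2 = 18769 ≡ 69 (mod 187)
8^32 ≡ 69^2 = 4761 ≡ 86 (mod 187)
8^64 ≡ 86^2 = 7396 ≡ 103 (mod 187)
8^128 ≡ 103^2 = 10609 ≡ 137 (mod 187)
186 = 128 + 32 + 16 + 8 + 2 in binary powers of 2.
So 8^186 ≡ 137 · 86 · 69 · 137 · 64 ≡ 47 (mod 187).
Since 47 ≠ 1, base 8 is a Fermat witness: 187 is composite.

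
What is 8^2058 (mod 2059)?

8^1 ≡ 8 (mod 2059)
8^2 ≡ 8^2 = 64 ≡ 64 (mod 2059)
8^4 ≡ 64^2 = 4096 ≡ 2037 (mod 2059)
8^8 ≡ 2037^2 = 4149369 ≡ 484 (mod 2059)
8^16 ≡ 484^2 = 234256 ≡ 1589 (mod 2059)
8^32 ≡ 1589^2 = 2524921 ≡ 587 (mod 2059)
8^64 ≡ 587^2 = 344569 ≡ 716 (mod 2059)
8^128 ≡ 716^2 = 512656 ≡ 2024 (mod 2059)
8^256 ≡ 2024^2 = 4096576 ≡ 1225 (mod 2059)
8^512 ≡ 1225^2 = 1500625 ≡ 1673 (mod 2059)
8^1024 ≡ 1673^2 = 2798929 ≡ 748 (mod 2059)
8^2048 ≡ 748^2 = 559504 ≡ 1515 (mod 2059)
2058 = 2048 + 8 + 2 in binary powers of 2.
So 8^2058 ≡ 1515 · 484 · 64 ≡ 1971 (mod 2059).
Since 1971 ≠ 1, base 8 is a Fermat witness: 2059 is composite.

1971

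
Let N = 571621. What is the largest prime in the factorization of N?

571621 = 71 · 8051
8051 = 83 · 97
97 is prime.
So 571621 = 71 · 83 · 97; the largest prime factor is 97.

97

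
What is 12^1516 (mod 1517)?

127

12^1 ≡ 12 (mod 1517)
12^2 ≡ 12^2 = 144 ≡ 144 (mod 1517)
12^4 ≡ 144^2 = 20736 ≡ 1015 (mod 1517)
12^8 ≡ 1015^2 = 1030225 ≡ 182 (mod 1517)
12^16 ≡ 182^2 = 33124 ≡ 1267 (mod 1517)
12^32 ≡ 1267^2 = 1605289 ≡ 303 (mod 1517)
12^64 ≡ 303^2 = 91809 ≡ 789 (mod 1517)
12^128 ≡ 789^2 = 622521 ≡ 551 (mod 1517)
12^256 ≡ 551^2 = 303601 ≡ 201 (mod 1517)
12^512 ≡ 201^2 = 40401 ≡ 959 (mod 1517)
12^1024 ≡ 959^2 = 919681 ≡ 379 (mod 1517)
1516 = 1024 + 256 + 128 + 64 + 32 + 8 + 4 in binary powers of 2.
So 12^1516 ≡ 379 · 201 · 551 · 789 · 303 · 182 · 1015 ≡ 127 (mod 1517).
Since 127 ≠ 1, base 12 is a Fermat witness: 1517 is composite.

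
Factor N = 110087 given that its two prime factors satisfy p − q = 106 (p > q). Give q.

Since p = q + 106, we have 110087 = q(q + 106), so q² + 106q − 110087 = 0.
Discriminant: 106² + 4·110087 = 11236 + 440348 = 451584; √451584 = 672.
q = (−106 + 672)/2 = 283, and p = q + 106 = 389.
Check: 283 · 389 = 110087.

283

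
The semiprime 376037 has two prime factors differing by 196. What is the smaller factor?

523

Since p = q + 196, we have 376037 = q(q + 196), so q² + 196q − 376037 = 0.
Discriminant: 196² + 4·376037 = 38416 + 1504148 = 1542564; √1542564 = 1242.
q = (−196 + 1242)/2 = 523, and p = q + 196 = 719.
Check: 523 · 719 = 376037.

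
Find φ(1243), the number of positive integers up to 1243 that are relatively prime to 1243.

1120

Factor: 1243 = 11 · 113.
φ(1243) = (11−1) · (113−1) = 10 · 112 = 1120.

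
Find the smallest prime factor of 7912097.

67

7912097 is odd.
Digit sum 35, not divisible by 3.
Ends in 7: not divisible by 5.
7: 7912097 = 7·1130299 + 4
11: 7912097 = 11·719281 + 6
13: 7912097 = 13·608622 + 11
17: 7912097 = 17·465417 + 8
19: 7912097 = 19·416426 + 3
23: 7912097 = 23·344004 + 5
29: 7912097 = 29·272830 + 27
31: 7912097 = 31·255228 + 29
37: 7912097 = 37·213840 + 17
41: 7912097 = 41·192977 + 40
43: 7912097 = 43·184002 + 11
47: 7912097 = 47·168342 + 23
53: 7912097 = 53·149284 + 45
59: 7912097 = 59·134103 + 20
61: 7912097 = 61·129706 + 31
67: 7912097 = 67·118091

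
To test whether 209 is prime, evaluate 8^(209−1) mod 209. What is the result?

8^1 ≡ 8 (mod 209)
8^2 ≡ 8^2 = 64 ≡ 64 (mod 209)
8^4 ≡ 64^2 = 4096 ≡ 125 (mod 209)
8^8 ≡ 125^2 = 15625 ≡ 159 (mod 209)
8^16 ≡ 159^2 = 25281 ≡ 201 (mod 209)
8^32 ≡ 201^2 = 40401 ≡ 64 (mod 209)
8^64 ≡ 64^2 = 4096 ≡ 125 (mod 209)
8^128 ≡ 125^2 = 15625 ≡ 159 (mod 209)
208 = 128 + 64 + 16 in binary powers of 2.
So 8^208 ≡ 159 · 125 · 201 ≡ 49 (mod 209).
Since 49 ≠ 1, base 8 is a Fermat witness: 209 is composite.

49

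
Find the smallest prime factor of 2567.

17

2567 is odd.
Digit sum 20, not divisible by 3.
Ends in 7: not divisible by 5.
7: 2567 = 7·366 + 5
11: 2567 = 11·233 + 4
13: 2567 = 13·197 + 6
17: 2567 = 17·151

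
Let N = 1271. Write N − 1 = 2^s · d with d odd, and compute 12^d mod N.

1080

1271 − 1 = 1270 = 2^1 · 635, so d = 635.
12^1 ≡ 12 (mod 1271)
12^2 ≡ 12^2 = 144 ≡ 144 (mod 1271)
12^4 ≡ 144^2 = 20736 ≡ 400 (mod 1271)
12^8 ≡ 400^2 = 160000 ≡ 1125 (mod 1271)
12^16 ≡ 1125^2 = 1265625 ≡ 980 (mod 1271)
12^32 ≡ 980^2 = 960400 ≡ 795 (mod 1271)
12^64 ≡ 795^2 = 632025 ≡ 338 (mod 1271)
12^128 ≡ 338^2 = 114244 ≡ 1125 (mod 1271)
12^256 ≡ 1125^2 = 1265625 ≡ 980 (mod 1271)
12^512 ≡ 980^2 = 960400 ≡ 795 (mod 1271)
635 = 512 + 64 + 32 + 16 + 8 + 2 + 1 in binary powers of 2.
So 12^635 ≡ 795 · 338 · 795 · 980 · 1125 · 144 · 12 ≡ 1080 (mod 1271).
Squaring chain: 1080; never reaches −1, so base 12 is a Miller–Rabin witness that 1271 is composite.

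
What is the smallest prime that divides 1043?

1043 is odd.
Digit sum 8, not divisible by 3.
Ends in 3: not divisible by 5.
7: 1043 = 7·149

7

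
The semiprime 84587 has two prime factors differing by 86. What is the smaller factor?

Since p = q + 86, we have 84587 = q(q + 86), so q² + 86q − 84587 = 0.
Discriminant: 86² + 4·84587 = 7396 + 338348 = 345744; √345744 = 588.
q = (−86 + 588)/2 = 251, and p = q + 86 = 337.
Check: 251 · 337 = 84587.

251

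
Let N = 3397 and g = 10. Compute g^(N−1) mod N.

3370

10^1 ≡ 10 (mod 3397)
10^2 ≡ 10^2 = 100 ≡ 100 (mod 3397)
10^4 ≡ 100^2 = 10000 ≡ 3206 (mod 3397)
10^8 ≡ 3206^2 = 10278436 ≡ 2511 (mod 3397)
10^16 ≡ 2511^2 = 6305121 ≡ 289 (mod 3397)
10^32 ≡ 289^2 = 83521 ≡ 1993 (mod 3397)
10^64 ≡ 1993^2 = 3972049 ≡ 956 (mod 3397)
10^128 ≡ 956^2 = 913936 ≡ 143 (mod 3397)
10^256 ≡ 143^2 = 20449 ≡ 67 (mod 3397)
10^512 ≡ 67^2 = 4489 ≡ 1092 (mod 3397)
10^1024 ≡ 1092^2 = 1192464 ≡ 117 (mod 3397)
10^2048 ≡ 117^2 = 13689 ≡ 101 (mod 3397)
3396 = 2048 + 1024 + 256 + 64 + 4 in binary powers of 2.
So 10^3396 ≡ 101 · 117 · 67 · 956 · 3206 ≡ 3370 (mod 3397).
Since 3370 ≠ 1, base 10 is a Fermat witness: 3397 is composite.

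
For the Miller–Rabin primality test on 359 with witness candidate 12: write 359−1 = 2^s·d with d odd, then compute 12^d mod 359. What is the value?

359 − 1 = 358 = 2^1 · 179, so d = 179.
12^1 ≡ 12 (mod 359)
12^2 ≡ 12^2 = 144 ≡ 144 (mod 359)
12^4 ≡ 144^2 = 20736 ≡ 273 (mod 359)
12^8 ≡ 273^2 = 74529 ≡ 216 (mod 359)
12^16 ≡ 216^2 = 46656 ≡ 345 (mod 359)
12^32 ≡ 345^2 = 119025 ≡ 196 (mod 359)
12^64 ≡ 196^2 = 38416 ≡ 3 (mod 359)
12^128 ≡ 3^2 = 9 ≡ 9 (mod 359)
179 = 128 + 32 + 16 + 2 + 1 in binary powers of 2.
So 12^179 ≡ 9 · 196 · 345 · 144 · 12 ≡ 1 (mod 359).
Since 12^d ≡ 1 (mod 359), base 12 does not prove 359 composite.

1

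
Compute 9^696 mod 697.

9^1 ≡ 9 (mod 697)
9^2 ≡ 9^2 = 81 ≡ 81 (mod 697)
9^4 ≡ 81^2 = 6561 ≡ 288 (mod 697)
9^8 ≡ 288^2 = 82944 ≡ 1 (mod 697)
9^16 ≡ 1^2 = 1 ≡ 1 (mod 697)
9^32 ≡ 1^2 = 1 ≡ 1 (mod 697)
9^64 ≡ 1^2 = 1 ≡ 1 (mod 697)
9^128 ≡ 1^2 = 1 ≡ 1 (mod 697)
9^256 ≡ 1^2 = 1 ≡ 1 (mod 697)
9^512 ≡ 1^2 = 1 ≡ 1 (mod 697)
696 = 512 + 128 + 32 + 16 + 8 in binary powers of 2.
So 9^696 ≡ 1 · 1 · 1 · 1 · 1 ≡ 1 (mod 697).
Since the result is 1, base 9 gives no evidence that 697 is composite.

1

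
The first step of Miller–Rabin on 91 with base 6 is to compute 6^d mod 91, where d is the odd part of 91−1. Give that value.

83

91 − 1 = 90 = 2^1 · 45, so d = 45.
6^1 ≡ 6 (mod 91)
6^2 ≡ 6^2 = 36 ≡ 36 (mod 91)
6^4 ≡ 36^2 = 1296 ≡ 22 (mod 91)
6^8 ≡ 22^2 = 484 ≡ 29 (mod 91)
6^16 ≡ 29^2 = 841 ≡ 22 (mod 91)
6^32 ≡ 22^2 = 484 ≡ 29 (mod 91)
45 = 32 + 8 + 4 + 1 in binary powers of 2.
So 6^45 ≡ 29 · 29 · 22 · 6 ≡ 83 (mod 91).
Squaring chain: 83; never reaches −1, so base 6 is a Miller–Rabin witness that 91 is composite.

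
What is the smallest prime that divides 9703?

9703 is odd.
Digit sum 19, not divisible by 3.
Ends in 3: not divisible by 5.
7: 9703 = 7·1386 + 1
11: 9703 = 11·882 + 1
13: 9703 = 13·746 + 5
17: 9703 = 17·570 + 13
19: 9703 = 19·510 + 13
23: 9703 = 23·421 + 20
29: 9703 = 29·334 + 17
31: 9703 = 31·313

31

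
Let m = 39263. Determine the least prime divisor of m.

39263 is odd.
Digit sum 23, not divisible by 3.
Ends in 3: not divisible by 5.
7: 39263 = 7·5609

7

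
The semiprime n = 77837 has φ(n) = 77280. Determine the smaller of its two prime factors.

277

φ(n) = (p−1)(q−1) = n − (p+q) + 1, so p + q = 77837 − 77280 + 1 = 558.
p and q are the roots of t² − 558t + 77837 = 0.
Discriminant: 558² − 4·77837 = 311364 − 311348 = 16; √16 = 4.
q = (558 − 4)/2 = 277, p = (558 + 4)/2 = 281.
Check: 277 · 281 = 77837.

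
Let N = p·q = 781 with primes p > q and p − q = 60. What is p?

Since p = q + 60, we have 781 = q(q + 60), so q² + 60q − 781 = 0.
Discriminant: 60² + 4·781 = 3600 + 3124 = 6724; √6724 = 82.
q = (−60 + 82)/2 = 11, and p = q + 60 = 71.
Check: 11 · 71 = 781.

71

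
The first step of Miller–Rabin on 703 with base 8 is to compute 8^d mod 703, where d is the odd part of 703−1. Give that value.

703 − 1 = 702 = 2^1 · 351, so d = 351.
8^1 ≡ 8 (mod 703)
8^2 ≡ 8^2 = 64 ≡ 64 (mod 703)
8^4 ≡ 64^2 = 4096 ≡ 581 (mod 703)
8^8 ≡ 581^2 = 337561 ≡ 121 (mod 703)
8^16 ≡ 121^2 = 14641 ≡ 581 (mod 703)
8^32 ≡ 581^2 = 337561 ≡ 121 (mod 703)
8^64 ≡ 121^2 = 14641 ≡ 581 (mod 703)
8^128 ≡ 581^2 = 337561 ≡ 121 (mod 703)
8^256 ≡ 121^2 = 14641 ≡ 581 (mod 703)
351 = 256 + 64 + 16 + 8 + 4 + 2 + 1 in binary powers of 2.
So 8^351 ≡ 581 · 581 · 581 · 121 · 581 · 64 · 8 ≡ 512 (mod 703).
Squaring chain: 512; never reaches −1, so base 8 is a Miller–Rabin witness that 703 is composite.

512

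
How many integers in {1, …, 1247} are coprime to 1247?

1176

Factor: 1247 = 29 · 43.
φ(1247) = (29−1) · (43−1) = 28 · 42 = 1176.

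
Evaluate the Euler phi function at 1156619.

Factor: 1156619 = 53 · 139 · 157.
φ(1156619) = (53−1) · (139−1) · (157−1) = 52 · 138 · 156 = 1119456.

1119456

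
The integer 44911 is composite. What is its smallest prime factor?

44911 is odd.
Digit sum 19, not divisible by 3.
Ends in 1: not divisible by 5.
7: 44911 = 7·6415 + 6
11: 44911 = 11·4082 + 9
13: 44911 = 13·3454 + 9
17: 44911 = 17·2641 + 14
19: 44911 = 19·2363 + 14
23: 44911 = 23·1952 + 15
29: 44911 = 29·1548 + 19
31: 44911 = 31·1448 + 23
37: 44911 = 37·1213 + 30
41: 44911 = 41·1095 + 16
43: 44911 = 43·1044 + 19
47: 44911 = 47·955 + 26
53: 44911 = 53·847 + 20
59: 44911 = 59·761 + 12
61: 44911 = 61·736 + 15
67: 44911 = 67·670 + 21
71: 44911 = 71·632 + 39
73: 44911 = 73·615 + 16
79: 44911 = 79·568 + 39
83: 44911 = 83·541 + 8
89: 44911 = 89·504 + 55
97: 44911 = 97·463

97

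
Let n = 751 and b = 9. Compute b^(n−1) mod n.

1

9^1 ≡ 9 (mod 751)
9^2 ≡ 9^2 = 81 ≡ 81 (mod 751)
9^4 ≡ 81^2 = 6561 ≡ 553 (mod 751)
9^8 ≡ 553^2 = 305809 ≡ 152 (mod 751)
9^16 ≡ 152^2 = 23104 ≡ 574 (mod 751)
9^32 ≡ 574^2 = 329476 ≡ 538 (mod 751)
9^64 ≡ 538^2 = 289444 ≡ 309 (mod 751)
9^128 ≡ 309^2 = 95481 ≡ 104 (mod 751)
9^256 ≡ 104^2 = 10816 ≡ 302 (mod 751)
9^512 ≡ 302^2 = 91204 ≡ 333 (mod 751)
750 = 512 + 128 + 64 + 32 + 8 + 4 + 2 in binary powers of 2.
So 9^750 ≡ 333 · 104 · 309 · 538 · 152 · 553 · 81 ≡ 1 (mod 751).
Since the result is 1, base 9 gives no evidence that 751 is composite.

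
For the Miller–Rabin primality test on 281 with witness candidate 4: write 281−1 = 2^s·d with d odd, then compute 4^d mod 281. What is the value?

1

281 − 1 = 280 = 2^3 · 35, so d = 35.
4^1 ≡ 4 (mod 281)
4^2 ≡ 4^2 = 16 ≡ 16 (mod 281)
4^4 ≡ 16^2 = 256 ≡ 256 (mod 281)
4^8 ≡ 256^2 = 65536 ≡ 63 (mod 281)
4^16 ≡ 63^2 = 3969 ≡ 35 (mod 281)
4^32 ≡ 35^2 = 1225 ≡ 101 (mod 281)
35 = 32 + 2 + 1 in binary powers of 2.
So 4^35 ≡ 101 · 16 · 4 ≡ 1 (mod 281).
Since 4^d ≡ 1 (mod 281), base 4 does not prove 281 composite.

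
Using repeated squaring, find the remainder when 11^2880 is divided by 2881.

729

11^1 ≡ 11 (mod 2881)
11^2 ≡ 11^2 = 121 ≡ 121 (mod 2881)
11^4 ≡ 121^2 = 14641 ≡ 236 (mod 2881)
11^8 ≡ 236^2 = 55696 ≡ 957 (mod 2881)
11^16 ≡ 957^2 = 915849 ≡ 2572 (mod 2881)
11^32 ≡ 2572^2 = 6615184 ≡ 408 (mod 2881)
11^64 ≡ 408^2 = 166464 ≡ 2247 (mod 2881)
11^128 ≡ 2247^2 = 5049009 ≡ 1497 (mod 2881)
11^256 ≡ 1497^2 = 2241009 ≡ 2472 (mod 2881)
11^512 ≡ 2472^2 = 6110784 ≡ 183 (mod 2881)
11^1024 ≡ 183^2 = 33489 ≡ 1798 (mod 2881)
11^2048 ≡ 1798^2 = 3232804 ≡ 322 (mod 2881)
2880 = 2048 + 512 + 256 + 64 in binary powers of 2.
So 11^2880 ≡ 322 · 183 · 2472 · 2247 ≡ 729 (mod 2881).
Since 729 ≠ 1, base 11 is a Fermat witness: 2881 is composite.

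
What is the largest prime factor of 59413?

59

59413 = 19 · 3127
3127 = 53 · 59
59 is prime.
So 59413 = 19 · 53 · 59; the largest prime factor is 59.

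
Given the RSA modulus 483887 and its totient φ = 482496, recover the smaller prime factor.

673

φ(n) = (p−1)(q−1) = n − (p+q) + 1, so p + q = 483887 − 482496 + 1 = 1392.
p and q are the roots of t² − 1392t + 483887 = 0.
Discriminant: 1392² − 4·483887 = 1937664 − 1935548 = 2116; √2116 = 46.
q = (1392 − 46)/2 = 673, p = (1392 + 46)/2 = 719.
Check: 673 · 719 = 483887.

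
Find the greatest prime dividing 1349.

1349 = 19 · 71
71 is prime.
So 1349 = 19 · 71; the largest prime factor is 71.

71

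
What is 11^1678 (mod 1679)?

11^1 ≡ 11 (mod 1679)
11^2 ≡ 11^2 = 121 ≡ 121 (mod 1679)
11^4 ≡ 121^2 = 14641 ≡ 1209 (mod 1679)
11^8 ≡ 1209^2 = 1461681 ≡ 951 (mod 1679)
11^16 ≡ 951^2 = 904401 ≡ 1099 (mod 1679)
11^32 ≡ 1099^2 = 1207801 ≡ 600 (mod 1679)
11^64 ≡ 600^2 = 360000 ≡ 694 (mod 1679)
11^128 ≡ 694^2 = 481636 ≡ 1442 (mod 1679)
11^256 ≡ 1442^2 = 2079364 ≡ 762 (mod 1679)
11^512 ≡ 762^2 = 580644 ≡ 1389 (mod 1679)
11^1024 ≡ 1389^2 = 1929321 ≡ 150 (mod 1679)
1678 = 1024 + 512 + 128 + 8 + 4 + 2 in binary powers of 2.
So 11^1678 ≡ 150 · 1389 · 1442 · 951 · 1209 · 121 ≡ 791 (mod 1679).
Since 791 ≠ 1, base 11 is a Fermat witness: 1679 is composite.

791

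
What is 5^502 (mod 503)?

5^1 ≡ 5 (mod 503)
5^2 ≡ 5^2 = 25 ≡ 25 (mod 503)
5^4 ≡ 25^2 = 625 ≡ 122 (mod 503)
5^8 ≡ 122^2 = 14884 ≡ 297 (mod 503)
5^16 ≡ 297^2 = 88209 ≡ 184 (mod 503)
5^32 ≡ 184^2 = 33856 ≡ 155 (mod 503)
5^64 ≡ 155^2 = 24025 ≡ 384 (mod 503)
5^128 ≡ 384^2 = 147456 ≡ 77 (mod 503)
5^256 ≡ 77^2 = 5929 ≡ 396 (mod 503)
502 = 256 + 128 + 64 + 32 + 16 + 4 + 2 in binary powers of 2.
So 5^502 ≡ 396 · 77 · 384 · 155 · 184 · 122 · 25 ≡ 1 (mod 503).
Since the result is 1, base 5 gives no evidence that 503 is composite.

1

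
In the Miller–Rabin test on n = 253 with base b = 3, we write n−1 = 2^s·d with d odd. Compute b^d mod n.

236

253 − 1 = 252 = 2^2 · 63, so d = 63.
3^1 ≡ 3 (mod 253)
3^2 ≡ 3^2 = 9 ≡ 9 (mod 253)
3^4 ≡ 9^2 = 81 ≡ 81 (mod 253)
3^8 ≡ 81^2 = 6561 ≡ 236 (mod 253)
3^16 ≡ 236^2 = 55696 ≡ 36 (mod 253)
3^32 ≡ 36^2 = 1296 ≡ 31 (mod 253)
63 = 32 + 16 + 8 + 4 + 2 + 1 in binary powers of 2.
So 3^63 ≡ 31 · 36 · 236 · 81 · 9 · 3 ≡ 236 (mod 253).
Squaring chain: 236 → 36; never reaches −1, so base 3 is a Miller–Rabin witness that 253 is composite.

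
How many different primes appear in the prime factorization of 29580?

5

29580 = 2^2 · 7395
7395 = 3 · 2465
2465 = 5 · 493
493 = 17 · 29
29580 = 2^2 · 3 · 5 · 17 · 29, which has 5 distinct prime factors.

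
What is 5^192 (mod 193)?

1

5^1 ≡ 5 (mod 193)
5^2 ≡ 5^2 = 25 ≡ 25 (mod 193)
5^4 ≡ 25^2 = 625 ≡ 46 (mod 193)
5^8 ≡ 46^2 = 2116 ≡ 186 (mod 193)
5^16 ≡ 186^2 = 34596 ≡ 49 (mod 193)
5^32 ≡ 49^2 = 2401 ≡ 85 (mod 193)
5^64 ≡ 85^2 = 7225 ≡ 84 (mod 193)
5^128 ≡ 84^2 = 7056 ≡ 108 (mod 193)
192 = 128 + 64 in binary powers of 2.
So 5^192 ≡ 108 · 84 ≡ 1 (mod 193).
Since the result is 1, base 5 gives no evidence that 193 is composite.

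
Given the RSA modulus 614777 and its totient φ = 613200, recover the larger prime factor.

φ(n) = (p−1)(q−1) = n − (p+q) + 1, so p + q = 614777 − 613200 + 1 = 1578.
p and q are the roots of t² − 1578t + 614777 = 0.
Discriminant: 1578² − 4·614777 = 2490084 − 2459108 = 30976; √30976 = 176.
q = (1578 − 176)/2 = 701, p = (1578 + 176)/2 = 877.
Check: 701 · 877 = 614777.

877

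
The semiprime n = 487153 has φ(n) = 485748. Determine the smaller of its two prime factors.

619

φ(n) = (p−1)(q−1) = n − (p+q) + 1, so p + q = 487153 − 485748 + 1 = 1406.
p and q are the roots of t² − 1406t + 487153 = 0.
Discriminant: 1406² − 4·487153 = 1976836 − 1948612 = 28224; √28224 = 168.
q = (1406 − 168)/2 = 619, p = (1406 + 168)/2 = 787.
Check: 619 · 787 = 487153.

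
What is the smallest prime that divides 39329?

39329 is odd.
Digit sum 26, not divisible by 3.
Ends in 9: not divisible by 5.
7: 39329 = 7·5618 + 3
11: 39329 = 11·3575 + 4
13: 39329 = 13·3025 + 4
17: 39329 = 17·2313 + 8
19: 39329 = 19·2069 + 18
23: 39329 = 23·1709 + 22
29: 39329 = 29·1356 + 5
31: 39329 = 31·1268 + 21
37: 39329 = 37·1062 + 35
41: 39329 = 41·959 + 10
43: 39329 = 43·914 + 27
47: 39329 = 47·836 + 37
53: 39329 = 53·742 + 3
59: 39329 = 59·666 + 35
61: 39329 = 61·644 + 45
67: 39329 = 67·587

67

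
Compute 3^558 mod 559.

3^1 ≡ 3 (mod 559)
3^2 ≡ 3^2 = 9 ≡ 9 (mod 559)
3^4 ≡ 9^2 = 81 ≡ 81 (mod 559)
3^8 ≡ 81^2 = 6561 ≡ 412 (mod 559)
3^16 ≡ 412^2 = 169744 ≡ 367 (mod 559)
3^32 ≡ 367^2 = 134689 ≡ 529 (mod 559)
3^64 ≡ 529^2 = 279841 ≡ 341 (mod 559)
3^128 ≡ 341^2 = 116281 ≡ 9 (mod 559)
3^256 ≡ 9^2 = 81 ≡ 81 (mod 559)
3^512 ≡ 81^2 = 6561 ≡ 412 (mod 559)
558 = 512 + 32 + 8 + 4 + 2 in binary powers of 2.
So 3^558 ≡ 412 · 529 · 412 · 81 · 9 ≡ 391 (mod 559).
Since 391 ≠ 1, base 3 is a Fermat witness: 559 is composite.

391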